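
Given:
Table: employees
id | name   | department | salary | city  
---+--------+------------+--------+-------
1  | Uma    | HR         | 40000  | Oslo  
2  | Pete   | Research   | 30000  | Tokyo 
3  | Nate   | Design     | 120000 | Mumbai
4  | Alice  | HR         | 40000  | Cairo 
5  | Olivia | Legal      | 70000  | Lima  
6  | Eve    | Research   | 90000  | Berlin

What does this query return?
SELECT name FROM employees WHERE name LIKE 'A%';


LIKE 'A%' matches names starting with 'A'
Matching: 1

1 rows:
Alice


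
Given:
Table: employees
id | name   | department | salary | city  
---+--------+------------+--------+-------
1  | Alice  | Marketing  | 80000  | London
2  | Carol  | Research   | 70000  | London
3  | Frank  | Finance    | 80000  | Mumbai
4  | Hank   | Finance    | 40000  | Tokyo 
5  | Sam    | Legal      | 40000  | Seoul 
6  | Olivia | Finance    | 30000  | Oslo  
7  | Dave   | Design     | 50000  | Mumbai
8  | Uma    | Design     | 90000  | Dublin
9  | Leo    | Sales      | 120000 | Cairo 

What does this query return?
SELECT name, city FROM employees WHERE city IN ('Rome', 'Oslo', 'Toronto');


Filtering: city IN ('Rome', 'Oslo', 'Toronto')
Matching: 1 rows

1 rows:
Olivia, Oslo


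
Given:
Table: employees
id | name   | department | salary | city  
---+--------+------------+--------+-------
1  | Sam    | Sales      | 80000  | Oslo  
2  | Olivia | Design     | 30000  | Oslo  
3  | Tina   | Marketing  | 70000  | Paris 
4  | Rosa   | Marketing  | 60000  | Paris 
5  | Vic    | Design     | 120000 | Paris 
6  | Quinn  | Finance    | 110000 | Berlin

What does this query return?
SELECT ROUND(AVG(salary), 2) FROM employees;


SUM(salary) = 470000
COUNT = 6
ROUND(AVG, 2) = ROUND(470000 / 6, 2) = 78333.33

78333.33


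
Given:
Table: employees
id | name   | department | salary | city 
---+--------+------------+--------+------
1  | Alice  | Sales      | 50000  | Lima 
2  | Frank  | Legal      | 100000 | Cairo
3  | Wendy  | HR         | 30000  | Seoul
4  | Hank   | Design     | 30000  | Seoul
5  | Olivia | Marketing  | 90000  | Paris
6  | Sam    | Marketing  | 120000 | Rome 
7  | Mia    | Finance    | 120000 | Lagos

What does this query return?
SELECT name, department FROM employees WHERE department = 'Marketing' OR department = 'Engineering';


Filtering: department = 'Marketing' OR 'Engineering'
Matching: 2 rows

2 rows:
Olivia, Marketing
Sam, Marketing


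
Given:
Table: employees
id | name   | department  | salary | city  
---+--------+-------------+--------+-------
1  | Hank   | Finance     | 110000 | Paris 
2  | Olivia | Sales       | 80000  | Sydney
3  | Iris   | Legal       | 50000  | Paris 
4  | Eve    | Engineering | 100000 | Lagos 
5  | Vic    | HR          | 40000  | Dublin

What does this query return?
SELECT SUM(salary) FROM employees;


SUM(salary) = 110000 + 80000 + 50000 + 100000 + 40000 = 380000

380000


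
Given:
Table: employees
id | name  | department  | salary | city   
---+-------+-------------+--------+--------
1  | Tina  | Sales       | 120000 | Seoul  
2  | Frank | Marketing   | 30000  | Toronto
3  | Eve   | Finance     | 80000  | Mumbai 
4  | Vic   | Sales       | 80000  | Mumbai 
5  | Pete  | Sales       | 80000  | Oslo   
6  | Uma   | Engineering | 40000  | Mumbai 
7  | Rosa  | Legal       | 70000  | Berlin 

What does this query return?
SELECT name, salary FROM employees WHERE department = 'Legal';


Filtering: department = 'Legal'
Matching rows: 1

1 rows:
Rosa, 70000


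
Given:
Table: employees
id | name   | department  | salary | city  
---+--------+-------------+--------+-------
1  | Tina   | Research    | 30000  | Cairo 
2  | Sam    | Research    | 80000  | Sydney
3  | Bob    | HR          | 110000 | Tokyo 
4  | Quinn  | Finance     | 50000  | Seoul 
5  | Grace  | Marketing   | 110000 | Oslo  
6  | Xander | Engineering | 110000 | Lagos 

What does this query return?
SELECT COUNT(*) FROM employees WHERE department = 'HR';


Counting rows where department = 'HR'
  Bob -> MATCH


1


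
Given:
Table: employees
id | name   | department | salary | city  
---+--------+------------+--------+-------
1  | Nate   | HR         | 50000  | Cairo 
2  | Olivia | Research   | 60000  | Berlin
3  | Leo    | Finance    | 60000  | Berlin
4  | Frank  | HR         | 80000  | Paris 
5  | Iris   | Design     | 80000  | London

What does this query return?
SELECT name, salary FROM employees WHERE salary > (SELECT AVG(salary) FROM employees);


Subquery: AVG(salary) = 66000.0
Filtering: salary > 66000.0
  Frank (80000) -> MATCH
  Iris (80000) -> MATCH


2 rows:
Frank, 80000
Iris, 80000


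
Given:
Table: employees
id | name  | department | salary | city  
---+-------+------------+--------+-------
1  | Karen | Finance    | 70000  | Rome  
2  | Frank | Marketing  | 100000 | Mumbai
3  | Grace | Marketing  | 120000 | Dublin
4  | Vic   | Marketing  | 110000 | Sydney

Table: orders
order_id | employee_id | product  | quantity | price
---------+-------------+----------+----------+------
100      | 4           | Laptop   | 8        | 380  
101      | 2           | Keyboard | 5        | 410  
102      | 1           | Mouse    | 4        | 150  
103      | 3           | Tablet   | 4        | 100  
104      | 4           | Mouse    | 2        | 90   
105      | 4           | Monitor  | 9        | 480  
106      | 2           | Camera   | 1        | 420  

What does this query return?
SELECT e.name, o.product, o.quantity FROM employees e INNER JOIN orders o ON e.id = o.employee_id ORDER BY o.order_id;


Joining employees.id = orders.employee_id:
  employee Vic (id=4) -> order Laptop
  employee Frank (id=2) -> order Keyboard
  employee Karen (id=1) -> order Mouse
  employee Grace (id=3) -> order Tablet
  employee Vic (id=4) -> order Mouse
  employee Vic (id=4) -> order Monitor
  employee Frank (id=2) -> order Camera


7 rows:
Vic, Laptop, 8
Frank, Keyboard, 5
Karen, Mouse, 4
Grace, Tablet, 4
Vic, Mouse, 2
Vic, Monitor, 9
Frank, Camera, 1


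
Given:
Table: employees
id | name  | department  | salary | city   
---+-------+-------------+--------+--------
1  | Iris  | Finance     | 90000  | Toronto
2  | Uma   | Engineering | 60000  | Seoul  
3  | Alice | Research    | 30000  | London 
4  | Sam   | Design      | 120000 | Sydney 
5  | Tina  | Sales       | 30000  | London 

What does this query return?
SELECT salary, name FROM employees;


Projecting columns: salary, name

5 rows:
90000, Iris
60000, Uma
30000, Alice
120000, Sam
30000, Tina


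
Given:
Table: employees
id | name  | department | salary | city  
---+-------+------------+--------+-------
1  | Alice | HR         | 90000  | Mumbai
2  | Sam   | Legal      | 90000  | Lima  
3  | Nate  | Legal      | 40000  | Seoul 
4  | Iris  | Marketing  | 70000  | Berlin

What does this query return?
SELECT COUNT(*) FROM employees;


COUNT(*) counts all rows

4


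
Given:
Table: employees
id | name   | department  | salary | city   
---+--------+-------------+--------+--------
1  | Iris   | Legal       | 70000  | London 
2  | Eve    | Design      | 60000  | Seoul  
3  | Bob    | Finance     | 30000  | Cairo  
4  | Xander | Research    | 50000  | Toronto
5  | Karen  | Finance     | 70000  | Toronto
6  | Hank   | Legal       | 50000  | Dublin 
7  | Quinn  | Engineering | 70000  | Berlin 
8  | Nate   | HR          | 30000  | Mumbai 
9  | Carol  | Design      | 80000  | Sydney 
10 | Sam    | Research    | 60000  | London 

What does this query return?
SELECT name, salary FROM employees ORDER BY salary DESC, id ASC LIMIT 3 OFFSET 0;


Sort by salary DESC (id ASC tiebreak), then skip 0 and take 3
Rows 1 through 3

3 rows:
Carol, 80000
Iris, 70000
Karen, 70000


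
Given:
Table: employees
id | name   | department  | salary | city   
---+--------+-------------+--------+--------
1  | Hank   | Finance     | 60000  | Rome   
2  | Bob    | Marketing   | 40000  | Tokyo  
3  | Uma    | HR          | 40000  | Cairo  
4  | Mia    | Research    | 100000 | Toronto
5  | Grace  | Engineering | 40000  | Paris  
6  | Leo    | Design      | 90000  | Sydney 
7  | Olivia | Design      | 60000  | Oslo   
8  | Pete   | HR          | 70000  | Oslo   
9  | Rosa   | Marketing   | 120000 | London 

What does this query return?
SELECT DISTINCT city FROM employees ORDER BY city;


All 'city' values (row order): Rome, Tokyo, Cairo, Toronto, Paris, Sydney, Oslo, Oslo, London
Removing duplicates leaves 8 unique value(s).

8 values:
Cairo
London
Oslo
Paris
Rome
Sydney
Tokyo
Toronto


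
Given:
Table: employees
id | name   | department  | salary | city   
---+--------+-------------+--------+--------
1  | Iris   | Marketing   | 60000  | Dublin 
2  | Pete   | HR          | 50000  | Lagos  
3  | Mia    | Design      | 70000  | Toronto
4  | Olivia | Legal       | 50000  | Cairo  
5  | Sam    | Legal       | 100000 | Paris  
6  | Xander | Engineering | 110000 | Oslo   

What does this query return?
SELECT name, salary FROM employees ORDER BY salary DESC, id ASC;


Sorting by salary DESC, then id ASC for ties

6 rows:
Xander, 110000
Sam, 100000
Mia, 70000
Iris, 60000
Pete, 50000
Olivia, 50000


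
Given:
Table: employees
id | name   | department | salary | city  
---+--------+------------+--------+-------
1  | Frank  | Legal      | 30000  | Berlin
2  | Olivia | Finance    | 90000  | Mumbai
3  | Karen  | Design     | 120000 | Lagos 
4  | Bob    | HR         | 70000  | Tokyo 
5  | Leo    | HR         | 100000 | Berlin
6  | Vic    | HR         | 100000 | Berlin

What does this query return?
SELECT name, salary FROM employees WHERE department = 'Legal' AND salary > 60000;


Filtering: department = 'Legal' AND salary > 60000
Matching: 0 rows

Empty result set (0 rows)


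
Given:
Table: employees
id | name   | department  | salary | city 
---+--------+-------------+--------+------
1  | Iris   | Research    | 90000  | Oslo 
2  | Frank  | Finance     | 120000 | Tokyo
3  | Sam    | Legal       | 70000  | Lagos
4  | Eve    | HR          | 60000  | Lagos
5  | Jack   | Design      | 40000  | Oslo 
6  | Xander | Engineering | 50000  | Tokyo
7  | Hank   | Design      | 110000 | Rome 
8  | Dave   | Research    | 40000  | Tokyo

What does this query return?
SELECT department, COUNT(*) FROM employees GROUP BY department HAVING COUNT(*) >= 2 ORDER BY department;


Groups with count >= 2:
  Design: 2 -> PASS
  Research: 2 -> PASS
  Engineering: 1 -> filtered out
  Finance: 1 -> filtered out
  HR: 1 -> filtered out
  Legal: 1 -> filtered out


2 groups:
Design, 2
Research, 2


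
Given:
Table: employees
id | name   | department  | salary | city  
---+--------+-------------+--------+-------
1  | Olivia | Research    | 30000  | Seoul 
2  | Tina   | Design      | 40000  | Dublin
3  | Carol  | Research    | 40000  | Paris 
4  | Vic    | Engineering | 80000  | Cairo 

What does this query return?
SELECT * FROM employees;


SELECT * returns all 4 rows with all columns

4 rows:
1, Olivia, Research, 30000, Seoul
2, Tina, Design, 40000, Dublin
3, Carol, Research, 40000, Paris
4, Vic, Engineering, 80000, Cairo


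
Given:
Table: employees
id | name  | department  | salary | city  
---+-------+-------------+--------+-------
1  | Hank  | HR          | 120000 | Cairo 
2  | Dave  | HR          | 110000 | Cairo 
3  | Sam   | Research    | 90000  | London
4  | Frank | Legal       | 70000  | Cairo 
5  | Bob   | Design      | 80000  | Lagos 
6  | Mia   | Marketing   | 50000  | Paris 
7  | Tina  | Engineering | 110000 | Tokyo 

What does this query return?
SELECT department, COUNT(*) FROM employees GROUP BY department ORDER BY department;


Assigning each row to its department group:
  Hank -> HR
  Dave -> HR
  Sam -> Research
  Frank -> Legal
  Bob -> Design
  Mia -> Marketing
  Tina -> Engineering


6 groups:
Design, 1
Engineering, 1
HR, 2
Legal, 1
Marketing, 1
Research, 1


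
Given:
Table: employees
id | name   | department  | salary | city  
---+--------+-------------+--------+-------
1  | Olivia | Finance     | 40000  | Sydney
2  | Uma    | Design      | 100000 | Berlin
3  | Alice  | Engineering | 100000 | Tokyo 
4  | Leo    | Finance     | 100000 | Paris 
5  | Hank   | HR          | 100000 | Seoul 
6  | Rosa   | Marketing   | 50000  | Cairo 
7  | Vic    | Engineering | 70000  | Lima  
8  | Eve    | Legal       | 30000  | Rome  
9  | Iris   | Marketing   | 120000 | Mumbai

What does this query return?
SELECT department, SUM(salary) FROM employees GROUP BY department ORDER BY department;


Summing salary within each department:
  Design: 100000 = 100000
  Engineering: 100000 + 70000 = 170000
  Finance: 40000 + 100000 = 140000
  HR: 100000 = 100000
  Legal: 30000 = 30000
  Marketing: 50000 + 120000 = 170000


6 groups:
Design, 100000
Engineering, 170000
Finance, 140000
HR, 100000
Legal, 30000
Marketing, 170000


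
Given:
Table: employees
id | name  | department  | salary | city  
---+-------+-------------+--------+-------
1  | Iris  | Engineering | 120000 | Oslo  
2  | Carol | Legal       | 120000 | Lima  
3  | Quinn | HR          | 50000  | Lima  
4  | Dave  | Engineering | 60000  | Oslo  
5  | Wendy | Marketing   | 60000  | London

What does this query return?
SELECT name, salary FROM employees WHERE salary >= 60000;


Filtering: salary >= 60000
Matching: 4 rows

4 rows:
Iris, 120000
Carol, 120000
Dave, 60000
Wendy, 60000


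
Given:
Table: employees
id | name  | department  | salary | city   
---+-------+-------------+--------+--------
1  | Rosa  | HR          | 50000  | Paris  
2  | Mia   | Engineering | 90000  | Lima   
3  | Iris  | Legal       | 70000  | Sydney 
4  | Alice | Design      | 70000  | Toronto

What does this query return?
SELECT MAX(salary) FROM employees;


Salaries: 50000, 90000, 70000, 70000
MAX = 90000

90000


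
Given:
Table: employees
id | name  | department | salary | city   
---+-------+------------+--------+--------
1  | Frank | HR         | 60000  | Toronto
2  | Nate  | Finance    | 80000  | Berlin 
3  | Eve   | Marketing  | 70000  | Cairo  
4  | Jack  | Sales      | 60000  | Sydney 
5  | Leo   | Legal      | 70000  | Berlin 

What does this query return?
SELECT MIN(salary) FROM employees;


Salaries: 60000, 80000, 70000, 60000, 70000
MIN = 60000

60000


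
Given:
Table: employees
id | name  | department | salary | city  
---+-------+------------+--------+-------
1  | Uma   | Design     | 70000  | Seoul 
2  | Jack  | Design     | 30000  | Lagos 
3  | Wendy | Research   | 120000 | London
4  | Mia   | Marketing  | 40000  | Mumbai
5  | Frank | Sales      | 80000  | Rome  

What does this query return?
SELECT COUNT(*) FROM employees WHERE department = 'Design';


Counting rows where department = 'Design'
  Uma -> MATCH
  Jack -> MATCH


2


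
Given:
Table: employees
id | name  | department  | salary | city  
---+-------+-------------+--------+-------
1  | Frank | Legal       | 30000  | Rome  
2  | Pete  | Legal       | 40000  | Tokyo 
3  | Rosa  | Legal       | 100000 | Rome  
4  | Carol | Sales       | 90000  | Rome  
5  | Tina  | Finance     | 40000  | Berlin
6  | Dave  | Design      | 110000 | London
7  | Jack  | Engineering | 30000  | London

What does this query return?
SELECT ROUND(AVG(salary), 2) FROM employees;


SUM(salary) = 440000
COUNT = 7
ROUND(AVG, 2) = ROUND(440000 / 7, 2) = 62857.14

62857.14


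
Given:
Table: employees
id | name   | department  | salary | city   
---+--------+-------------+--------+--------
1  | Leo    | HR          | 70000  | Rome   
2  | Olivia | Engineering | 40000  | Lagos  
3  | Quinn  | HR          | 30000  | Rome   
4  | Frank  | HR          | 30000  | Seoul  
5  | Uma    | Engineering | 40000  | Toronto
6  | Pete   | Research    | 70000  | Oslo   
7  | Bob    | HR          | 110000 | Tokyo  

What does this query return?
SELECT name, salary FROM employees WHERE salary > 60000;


Filtering: salary > 60000
Matching: 3 rows

3 rows:
Leo, 70000
Pete, 70000
Bob, 110000


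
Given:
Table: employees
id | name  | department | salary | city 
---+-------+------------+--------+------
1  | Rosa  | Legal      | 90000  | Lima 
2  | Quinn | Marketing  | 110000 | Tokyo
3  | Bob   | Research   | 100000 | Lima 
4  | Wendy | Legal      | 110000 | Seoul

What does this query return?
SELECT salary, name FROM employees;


Projecting columns: salary, name

4 rows:
90000, Rosa
110000, Quinn
100000, Bob
110000, Wendy


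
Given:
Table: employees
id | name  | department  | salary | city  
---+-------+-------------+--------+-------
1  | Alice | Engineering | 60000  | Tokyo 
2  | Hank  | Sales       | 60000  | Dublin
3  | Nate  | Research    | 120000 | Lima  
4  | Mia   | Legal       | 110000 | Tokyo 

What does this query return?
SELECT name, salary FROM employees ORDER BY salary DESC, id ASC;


Sorting by salary DESC, then id ASC for ties

4 rows:
Nate, 120000
Mia, 110000
Alice, 60000
Hank, 60000


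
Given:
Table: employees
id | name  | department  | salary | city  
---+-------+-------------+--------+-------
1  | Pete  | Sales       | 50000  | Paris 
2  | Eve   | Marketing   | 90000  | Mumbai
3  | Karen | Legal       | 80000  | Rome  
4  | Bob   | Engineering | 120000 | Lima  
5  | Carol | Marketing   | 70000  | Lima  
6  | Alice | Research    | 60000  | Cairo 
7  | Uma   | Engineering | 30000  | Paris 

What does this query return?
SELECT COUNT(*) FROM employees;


COUNT(*) counts all rows

7


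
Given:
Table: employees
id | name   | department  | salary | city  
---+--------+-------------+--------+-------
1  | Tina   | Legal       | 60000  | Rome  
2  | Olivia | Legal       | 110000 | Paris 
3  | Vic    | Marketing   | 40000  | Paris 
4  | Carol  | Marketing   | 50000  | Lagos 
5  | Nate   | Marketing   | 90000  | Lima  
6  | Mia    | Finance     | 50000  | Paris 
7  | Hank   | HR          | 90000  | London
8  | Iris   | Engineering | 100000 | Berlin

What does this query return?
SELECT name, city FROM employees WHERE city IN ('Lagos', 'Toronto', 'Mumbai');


Filtering: city IN ('Lagos', 'Toronto', 'Mumbai')
Matching: 1 rows

1 rows:
Carol, Lagos


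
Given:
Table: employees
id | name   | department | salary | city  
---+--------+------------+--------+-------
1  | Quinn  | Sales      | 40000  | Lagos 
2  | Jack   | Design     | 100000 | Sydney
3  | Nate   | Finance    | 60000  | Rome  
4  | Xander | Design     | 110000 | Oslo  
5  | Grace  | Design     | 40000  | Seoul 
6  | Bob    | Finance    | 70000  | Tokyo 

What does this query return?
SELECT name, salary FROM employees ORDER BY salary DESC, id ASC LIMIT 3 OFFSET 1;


Sort by salary DESC (id ASC tiebreak), then skip 1 and take 3
Rows 2 through 4

3 rows:
Jack, 100000
Bob, 70000
Nate, 60000


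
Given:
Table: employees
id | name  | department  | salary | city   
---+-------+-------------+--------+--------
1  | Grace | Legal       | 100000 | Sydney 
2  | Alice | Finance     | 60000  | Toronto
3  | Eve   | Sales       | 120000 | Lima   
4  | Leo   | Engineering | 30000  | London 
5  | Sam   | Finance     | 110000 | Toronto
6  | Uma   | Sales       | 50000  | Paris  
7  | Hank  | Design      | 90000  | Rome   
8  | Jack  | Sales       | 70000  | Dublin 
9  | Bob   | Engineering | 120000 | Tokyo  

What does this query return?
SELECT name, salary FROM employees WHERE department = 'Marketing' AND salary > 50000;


Filtering: department = 'Marketing' AND salary > 50000
Matching: 0 rows

Empty result set (0 rows)


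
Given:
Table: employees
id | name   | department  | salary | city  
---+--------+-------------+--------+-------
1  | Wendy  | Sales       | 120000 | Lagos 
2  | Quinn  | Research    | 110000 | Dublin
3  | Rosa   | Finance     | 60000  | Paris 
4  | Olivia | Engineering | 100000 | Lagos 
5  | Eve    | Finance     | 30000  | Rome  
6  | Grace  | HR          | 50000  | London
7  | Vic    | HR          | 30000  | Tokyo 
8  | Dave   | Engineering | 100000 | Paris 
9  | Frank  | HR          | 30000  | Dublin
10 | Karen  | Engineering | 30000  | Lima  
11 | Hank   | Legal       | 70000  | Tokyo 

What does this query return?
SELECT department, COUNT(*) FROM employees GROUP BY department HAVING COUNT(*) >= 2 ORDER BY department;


Groups with count >= 2:
  Engineering: 3 -> PASS
  Finance: 2 -> PASS
  HR: 3 -> PASS
  Legal: 1 -> filtered out
  Research: 1 -> filtered out
  Sales: 1 -> filtered out


3 groups:
Engineering, 3
Finance, 2
HR, 3


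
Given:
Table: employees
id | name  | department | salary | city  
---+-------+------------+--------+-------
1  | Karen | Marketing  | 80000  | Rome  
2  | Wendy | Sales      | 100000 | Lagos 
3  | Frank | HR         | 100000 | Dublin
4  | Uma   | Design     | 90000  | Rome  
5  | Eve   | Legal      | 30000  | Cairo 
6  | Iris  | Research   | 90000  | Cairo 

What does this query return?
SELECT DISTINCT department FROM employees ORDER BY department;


All 'department' values (row order): Marketing, Sales, HR, Design, Legal, Research
Removing duplicates leaves 6 unique value(s).

6 values:
Design
HR
Legal
Marketing
Research
Sales


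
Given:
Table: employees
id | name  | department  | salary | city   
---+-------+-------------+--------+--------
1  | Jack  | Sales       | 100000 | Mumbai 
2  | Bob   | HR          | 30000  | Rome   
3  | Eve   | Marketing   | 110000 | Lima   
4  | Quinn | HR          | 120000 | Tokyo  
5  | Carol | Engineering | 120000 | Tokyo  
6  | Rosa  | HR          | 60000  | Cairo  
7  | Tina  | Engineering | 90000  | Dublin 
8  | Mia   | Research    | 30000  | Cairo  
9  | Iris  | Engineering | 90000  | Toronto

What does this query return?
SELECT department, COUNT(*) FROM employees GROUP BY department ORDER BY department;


Assigning each row to its department group:
  Jack -> Sales
  Bob -> HR
  Eve -> Marketing
  Quinn -> HR
  Carol -> Engineering
  Rosa -> HR
  Tina -> Engineering
  Mia -> Research
  Iris -> Engineering


5 groups:
Engineering, 3
HR, 3
Marketing, 1
Research, 1
Sales, 1


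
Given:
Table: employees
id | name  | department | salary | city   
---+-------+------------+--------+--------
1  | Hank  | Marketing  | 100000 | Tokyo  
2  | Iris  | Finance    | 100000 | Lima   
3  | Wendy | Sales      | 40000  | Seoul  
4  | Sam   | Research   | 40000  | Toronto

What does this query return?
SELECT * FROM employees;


SELECT * returns all 4 rows with all columns

4 rows:
1, Hank, Marketing, 100000, Tokyo
2, Iris, Finance, 100000, Lima
3, Wendy, Sales, 40000, Seoul
4, Sam, Research, 40000, Toronto


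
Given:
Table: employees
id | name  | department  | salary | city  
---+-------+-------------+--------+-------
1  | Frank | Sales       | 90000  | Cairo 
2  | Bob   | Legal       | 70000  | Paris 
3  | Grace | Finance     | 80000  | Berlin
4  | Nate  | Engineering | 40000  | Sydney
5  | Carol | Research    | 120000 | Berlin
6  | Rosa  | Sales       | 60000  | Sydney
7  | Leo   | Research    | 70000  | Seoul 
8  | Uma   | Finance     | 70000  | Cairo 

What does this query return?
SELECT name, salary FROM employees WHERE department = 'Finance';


Filtering: department = 'Finance'
Matching rows: 2

2 rows:
Grace, 80000
Uma, 70000


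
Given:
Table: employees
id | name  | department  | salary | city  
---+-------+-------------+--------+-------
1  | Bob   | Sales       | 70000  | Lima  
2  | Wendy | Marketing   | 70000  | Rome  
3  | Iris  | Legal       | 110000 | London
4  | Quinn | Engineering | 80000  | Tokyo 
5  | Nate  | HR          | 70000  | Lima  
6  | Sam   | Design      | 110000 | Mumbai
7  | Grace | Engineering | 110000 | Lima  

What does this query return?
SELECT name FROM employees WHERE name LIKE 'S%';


LIKE 'S%' matches names starting with 'S'
Matching: 1

1 rows:
Sam


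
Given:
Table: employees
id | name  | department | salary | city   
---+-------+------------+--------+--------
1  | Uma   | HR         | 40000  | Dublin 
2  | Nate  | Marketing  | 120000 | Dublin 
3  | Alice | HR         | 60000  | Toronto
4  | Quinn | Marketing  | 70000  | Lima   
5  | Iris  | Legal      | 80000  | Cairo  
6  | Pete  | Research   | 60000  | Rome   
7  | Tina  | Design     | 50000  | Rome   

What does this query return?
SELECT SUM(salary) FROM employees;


SUM(salary) = 40000 + 120000 + 60000 + 70000 + 80000 + 60000 + 50000 = 480000

480000


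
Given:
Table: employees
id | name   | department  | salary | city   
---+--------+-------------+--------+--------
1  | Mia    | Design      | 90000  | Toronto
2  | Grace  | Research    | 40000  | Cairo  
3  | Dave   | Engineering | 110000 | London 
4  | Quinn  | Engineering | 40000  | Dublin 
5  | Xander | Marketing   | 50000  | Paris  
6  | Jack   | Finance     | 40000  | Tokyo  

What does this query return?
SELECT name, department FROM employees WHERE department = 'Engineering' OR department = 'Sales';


Filtering: department = 'Engineering' OR 'Sales'
Matching: 2 rows

2 rows:
Dave, Engineering
Quinn, Engineering


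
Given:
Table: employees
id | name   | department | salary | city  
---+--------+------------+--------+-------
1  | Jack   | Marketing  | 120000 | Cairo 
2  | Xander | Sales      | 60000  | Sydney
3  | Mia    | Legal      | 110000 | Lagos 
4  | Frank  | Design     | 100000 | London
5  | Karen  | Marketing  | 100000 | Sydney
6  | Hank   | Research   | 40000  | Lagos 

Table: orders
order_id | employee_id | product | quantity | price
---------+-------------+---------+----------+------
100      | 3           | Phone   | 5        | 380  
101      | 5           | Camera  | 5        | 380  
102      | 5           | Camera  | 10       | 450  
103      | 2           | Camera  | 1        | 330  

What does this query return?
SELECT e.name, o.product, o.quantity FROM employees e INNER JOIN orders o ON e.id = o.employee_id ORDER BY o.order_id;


Joining employees.id = orders.employee_id:
  employee Mia (id=3) -> order Phone
  employee Karen (id=5) -> order Camera
  employee Karen (id=5) -> order Camera
  employee Xander (id=2) -> order Camera


4 rows:
Mia, Phone, 5
Karen, Camera, 5
Karen, Camera, 10
Xander, Camera, 1


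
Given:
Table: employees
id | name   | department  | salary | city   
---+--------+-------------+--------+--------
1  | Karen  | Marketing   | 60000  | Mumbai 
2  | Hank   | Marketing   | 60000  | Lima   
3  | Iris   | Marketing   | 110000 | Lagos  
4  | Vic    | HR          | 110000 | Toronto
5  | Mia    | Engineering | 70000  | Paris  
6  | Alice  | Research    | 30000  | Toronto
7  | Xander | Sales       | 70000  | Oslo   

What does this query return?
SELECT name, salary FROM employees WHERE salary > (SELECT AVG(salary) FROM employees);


Subquery: AVG(salary) = 72857.14
Filtering: salary > 72857.14
  Iris (110000) -> MATCH
  Vic (110000) -> MATCH


2 rows:
Iris, 110000
Vic, 110000


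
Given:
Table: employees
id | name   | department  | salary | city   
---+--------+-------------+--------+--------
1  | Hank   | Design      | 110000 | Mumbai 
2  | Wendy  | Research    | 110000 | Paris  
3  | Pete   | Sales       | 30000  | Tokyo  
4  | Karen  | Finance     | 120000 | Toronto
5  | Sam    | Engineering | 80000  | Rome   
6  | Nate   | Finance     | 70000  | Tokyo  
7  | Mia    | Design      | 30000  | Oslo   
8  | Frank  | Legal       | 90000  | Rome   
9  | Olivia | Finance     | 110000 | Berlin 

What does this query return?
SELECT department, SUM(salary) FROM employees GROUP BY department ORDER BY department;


Summing salary within each department:
  Design: 110000 + 30000 = 140000
  Engineering: 80000 = 80000
  Finance: 120000 + 70000 + 110000 = 300000
  Legal: 90000 = 90000
  Research: 110000 = 110000
  Sales: 30000 = 30000


6 groups:
Design, 140000
Engineering, 80000
Finance, 300000
Legal, 90000
Research, 110000
Sales, 30000


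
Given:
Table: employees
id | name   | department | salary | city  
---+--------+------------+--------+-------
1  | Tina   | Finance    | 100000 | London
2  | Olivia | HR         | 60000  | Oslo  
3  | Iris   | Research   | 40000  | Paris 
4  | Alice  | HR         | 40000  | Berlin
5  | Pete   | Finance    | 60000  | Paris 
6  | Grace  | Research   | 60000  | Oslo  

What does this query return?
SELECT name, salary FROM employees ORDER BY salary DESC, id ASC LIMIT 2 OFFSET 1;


Sort by salary DESC (id ASC tiebreak), then skip 1 and take 2
Rows 2 through 3

2 rows:
Olivia, 60000
Pete, 60000


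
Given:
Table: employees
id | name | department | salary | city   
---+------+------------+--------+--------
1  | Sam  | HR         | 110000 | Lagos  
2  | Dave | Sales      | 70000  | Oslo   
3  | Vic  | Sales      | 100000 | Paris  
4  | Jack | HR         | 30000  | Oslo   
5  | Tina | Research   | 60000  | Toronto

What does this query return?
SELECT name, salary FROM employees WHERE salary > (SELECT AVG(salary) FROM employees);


Subquery: AVG(salary) = 74000.0
Filtering: salary > 74000.0
  Sam (110000) -> MATCH
  Vic (100000) -> MATCH


2 rows:
Sam, 110000
Vic, 100000


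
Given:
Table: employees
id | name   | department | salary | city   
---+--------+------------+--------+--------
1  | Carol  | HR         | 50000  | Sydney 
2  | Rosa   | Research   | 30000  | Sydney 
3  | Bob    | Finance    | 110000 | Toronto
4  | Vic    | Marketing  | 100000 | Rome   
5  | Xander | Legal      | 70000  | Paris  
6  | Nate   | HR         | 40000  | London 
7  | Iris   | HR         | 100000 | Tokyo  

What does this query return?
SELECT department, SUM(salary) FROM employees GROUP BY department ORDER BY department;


Summing salary within each department:
  Finance: 110000 = 110000
  HR: 50000 + 40000 + 100000 = 190000
  Legal: 70000 = 70000
  Marketing: 100000 = 100000
  Research: 30000 = 30000


5 groups:
Finance, 110000
HR, 190000
Legal, 70000
Marketing, 100000
Research, 30000


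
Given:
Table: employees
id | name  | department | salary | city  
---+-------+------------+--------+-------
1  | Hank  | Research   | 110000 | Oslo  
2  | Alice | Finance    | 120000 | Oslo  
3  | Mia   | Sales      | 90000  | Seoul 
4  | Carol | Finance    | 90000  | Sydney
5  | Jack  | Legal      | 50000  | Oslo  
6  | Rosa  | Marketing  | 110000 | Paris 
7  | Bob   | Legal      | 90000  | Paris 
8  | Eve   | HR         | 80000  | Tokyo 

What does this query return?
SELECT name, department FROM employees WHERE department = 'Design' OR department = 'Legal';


Filtering: department = 'Design' OR 'Legal'
Matching: 2 rows

2 rows:
Jack, Legal
Bob, Legal


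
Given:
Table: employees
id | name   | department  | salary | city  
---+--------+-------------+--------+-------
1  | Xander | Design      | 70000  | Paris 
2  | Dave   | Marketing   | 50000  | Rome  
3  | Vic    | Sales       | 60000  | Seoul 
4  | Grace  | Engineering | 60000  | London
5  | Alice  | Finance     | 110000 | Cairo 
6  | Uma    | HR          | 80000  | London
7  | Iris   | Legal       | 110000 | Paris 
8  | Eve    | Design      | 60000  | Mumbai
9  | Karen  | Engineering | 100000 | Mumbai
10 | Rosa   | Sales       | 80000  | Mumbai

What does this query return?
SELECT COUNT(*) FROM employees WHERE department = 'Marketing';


Counting rows where department = 'Marketing'
  Dave -> MATCH


1


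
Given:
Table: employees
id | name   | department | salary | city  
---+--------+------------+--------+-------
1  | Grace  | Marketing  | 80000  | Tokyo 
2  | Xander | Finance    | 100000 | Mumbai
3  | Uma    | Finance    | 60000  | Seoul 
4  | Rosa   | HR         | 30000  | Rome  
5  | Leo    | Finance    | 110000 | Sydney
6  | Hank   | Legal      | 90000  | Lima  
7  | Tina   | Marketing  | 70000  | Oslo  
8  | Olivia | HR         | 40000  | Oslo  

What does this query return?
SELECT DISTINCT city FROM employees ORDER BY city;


All 'city' values (row order): Tokyo, Mumbai, Seoul, Rome, Sydney, Lima, Oslo, Oslo
Removing duplicates leaves 7 unique value(s).

7 values:
Lima
Mumbai
Oslo
Rome
Seoul
Sydney
Tokyo


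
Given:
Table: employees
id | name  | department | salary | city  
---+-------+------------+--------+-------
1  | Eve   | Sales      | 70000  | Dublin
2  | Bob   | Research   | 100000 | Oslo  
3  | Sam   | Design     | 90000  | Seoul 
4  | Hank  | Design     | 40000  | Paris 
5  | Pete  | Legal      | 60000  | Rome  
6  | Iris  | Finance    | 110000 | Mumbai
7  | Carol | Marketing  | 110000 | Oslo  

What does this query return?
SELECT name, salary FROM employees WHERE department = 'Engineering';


Filtering: department = 'Engineering'
Matching rows: 0

Empty result set (0 rows)


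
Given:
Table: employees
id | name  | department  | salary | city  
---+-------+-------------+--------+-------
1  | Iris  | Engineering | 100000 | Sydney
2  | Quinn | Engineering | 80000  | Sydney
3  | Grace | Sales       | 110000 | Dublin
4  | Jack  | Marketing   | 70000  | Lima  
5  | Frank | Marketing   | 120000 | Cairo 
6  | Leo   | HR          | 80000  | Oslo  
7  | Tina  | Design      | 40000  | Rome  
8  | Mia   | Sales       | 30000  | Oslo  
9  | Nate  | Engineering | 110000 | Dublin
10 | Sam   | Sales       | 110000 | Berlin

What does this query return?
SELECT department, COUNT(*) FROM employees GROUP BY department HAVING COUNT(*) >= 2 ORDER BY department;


Groups with count >= 2:
  Engineering: 3 -> PASS
  Marketing: 2 -> PASS
  Sales: 3 -> PASS
  Design: 1 -> filtered out
  HR: 1 -> filtered out


3 groups:
Engineering, 3
Marketing, 2
Sales, 3


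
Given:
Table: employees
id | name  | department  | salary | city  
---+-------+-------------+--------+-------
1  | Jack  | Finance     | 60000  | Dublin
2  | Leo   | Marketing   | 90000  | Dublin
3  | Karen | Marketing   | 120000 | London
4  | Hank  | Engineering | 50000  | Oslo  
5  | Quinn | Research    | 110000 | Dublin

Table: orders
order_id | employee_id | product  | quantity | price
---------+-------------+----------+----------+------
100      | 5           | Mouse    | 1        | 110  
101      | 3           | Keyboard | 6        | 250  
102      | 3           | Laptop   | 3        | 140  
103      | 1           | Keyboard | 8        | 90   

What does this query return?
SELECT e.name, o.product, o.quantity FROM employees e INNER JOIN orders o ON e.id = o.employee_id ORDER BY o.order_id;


Joining employees.id = orders.employee_id:
  employee Quinn (id=5) -> order Mouse
  employee Karen (id=3) -> order Keyboard
  employee Karen (id=3) -> order Laptop
  employee Jack (id=1) -> order Keyboard


4 rows:
Quinn, Mouse, 1
Karen, Keyboard, 6
Karen, Laptop, 3
Jack, Keyboard, 8


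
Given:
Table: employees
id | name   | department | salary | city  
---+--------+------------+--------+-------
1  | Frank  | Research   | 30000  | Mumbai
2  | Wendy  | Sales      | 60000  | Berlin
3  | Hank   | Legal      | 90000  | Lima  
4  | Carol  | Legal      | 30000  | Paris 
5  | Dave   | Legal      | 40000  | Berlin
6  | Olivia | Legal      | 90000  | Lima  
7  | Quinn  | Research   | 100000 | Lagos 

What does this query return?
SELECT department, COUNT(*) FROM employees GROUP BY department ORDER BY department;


Assigning each row to its department group:
  Frank -> Research
  Wendy -> Sales
  Hank -> Legal
  Carol -> Legal
  Dave -> Legal
  Olivia -> Legal
  Quinn -> Research


3 groups:
Legal, 4
Research, 2
Sales, 1


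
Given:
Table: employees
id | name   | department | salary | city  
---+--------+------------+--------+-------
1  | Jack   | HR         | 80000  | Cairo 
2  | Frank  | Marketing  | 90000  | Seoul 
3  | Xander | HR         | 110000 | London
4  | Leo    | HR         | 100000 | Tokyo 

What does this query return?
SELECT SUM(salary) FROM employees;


SUM(salary) = 80000 + 90000 + 110000 + 100000 = 380000

380000


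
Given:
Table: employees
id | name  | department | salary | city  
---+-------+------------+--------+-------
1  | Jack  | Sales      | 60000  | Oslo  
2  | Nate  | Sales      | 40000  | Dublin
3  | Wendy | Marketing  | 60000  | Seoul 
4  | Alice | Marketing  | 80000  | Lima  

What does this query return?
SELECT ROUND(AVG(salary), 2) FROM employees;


SUM(salary) = 240000
COUNT = 4
ROUND(AVG, 2) = ROUND(240000 / 4, 2) = 60000.0

60000.0


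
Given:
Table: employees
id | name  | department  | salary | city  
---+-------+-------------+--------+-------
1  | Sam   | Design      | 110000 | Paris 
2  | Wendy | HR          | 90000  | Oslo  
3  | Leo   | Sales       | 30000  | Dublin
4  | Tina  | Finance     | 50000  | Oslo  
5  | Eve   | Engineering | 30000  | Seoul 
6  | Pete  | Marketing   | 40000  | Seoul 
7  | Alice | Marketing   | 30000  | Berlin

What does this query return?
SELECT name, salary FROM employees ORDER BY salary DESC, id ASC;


Sorting by salary DESC, then id ASC for ties

7 rows:
Sam, 110000
Wendy, 90000
Tina, 50000
Pete, 40000
Leo, 30000
Eve, 30000
Alice, 30000


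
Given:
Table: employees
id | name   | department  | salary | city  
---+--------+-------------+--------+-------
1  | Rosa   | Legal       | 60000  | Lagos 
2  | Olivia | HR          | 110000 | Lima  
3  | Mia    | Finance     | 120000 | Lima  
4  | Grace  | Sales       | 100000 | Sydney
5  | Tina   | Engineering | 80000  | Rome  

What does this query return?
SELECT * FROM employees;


SELECT * returns all 5 rows with all columns

5 rows:
1, Rosa, Legal, 60000, Lagos
2, Olivia, HR, 110000, Lima
3, Mia, Finance, 120000, Lima
4, Grace, Sales, 100000, Sydney
5, Tina, Engineering, 80000, Rome


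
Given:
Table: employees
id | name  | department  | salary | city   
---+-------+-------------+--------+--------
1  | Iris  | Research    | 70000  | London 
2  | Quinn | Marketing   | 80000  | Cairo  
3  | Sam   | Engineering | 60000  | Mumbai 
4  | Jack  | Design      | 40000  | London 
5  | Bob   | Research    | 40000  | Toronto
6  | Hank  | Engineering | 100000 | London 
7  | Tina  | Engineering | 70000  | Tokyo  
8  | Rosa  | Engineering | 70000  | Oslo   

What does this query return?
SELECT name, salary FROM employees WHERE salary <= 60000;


Filtering: salary <= 60000
Matching: 3 rows

3 rows:
Sam, 60000
Jack, 40000
Bob, 40000


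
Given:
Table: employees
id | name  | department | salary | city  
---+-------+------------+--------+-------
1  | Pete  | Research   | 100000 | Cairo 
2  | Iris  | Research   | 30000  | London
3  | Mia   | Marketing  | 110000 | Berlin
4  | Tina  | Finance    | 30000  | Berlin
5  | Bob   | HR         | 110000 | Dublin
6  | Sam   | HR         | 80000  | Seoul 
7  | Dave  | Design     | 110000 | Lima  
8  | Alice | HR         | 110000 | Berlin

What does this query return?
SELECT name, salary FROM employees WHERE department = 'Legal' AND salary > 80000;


Filtering: department = 'Legal' AND salary > 80000
Matching: 0 rows

Empty result set (0 rows)


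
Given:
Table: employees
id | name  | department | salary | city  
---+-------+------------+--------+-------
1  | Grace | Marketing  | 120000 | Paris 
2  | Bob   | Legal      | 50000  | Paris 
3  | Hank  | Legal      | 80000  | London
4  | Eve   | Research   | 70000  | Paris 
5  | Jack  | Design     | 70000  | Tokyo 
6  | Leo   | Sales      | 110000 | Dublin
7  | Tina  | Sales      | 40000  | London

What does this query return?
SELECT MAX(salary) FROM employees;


Salaries: 120000, 50000, 80000, 70000, 70000, 110000, 40000
MAX = 120000

120000


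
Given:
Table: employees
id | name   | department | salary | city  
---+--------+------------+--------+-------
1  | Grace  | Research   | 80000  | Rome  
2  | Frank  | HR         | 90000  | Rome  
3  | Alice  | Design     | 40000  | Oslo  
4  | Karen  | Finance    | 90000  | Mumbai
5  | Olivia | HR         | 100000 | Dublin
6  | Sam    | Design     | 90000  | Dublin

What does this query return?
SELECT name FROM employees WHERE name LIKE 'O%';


LIKE 'O%' matches names starting with 'O'
Matching: 1

1 rows:
Olivia


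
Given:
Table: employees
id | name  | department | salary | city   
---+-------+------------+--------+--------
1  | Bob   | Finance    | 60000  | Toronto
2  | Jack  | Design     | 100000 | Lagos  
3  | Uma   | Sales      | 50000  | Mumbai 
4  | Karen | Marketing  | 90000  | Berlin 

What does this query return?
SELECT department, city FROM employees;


Projecting columns: department, city

4 rows:
Finance, Toronto
Design, Lagos
Sales, Mumbai
Marketing, Berlin


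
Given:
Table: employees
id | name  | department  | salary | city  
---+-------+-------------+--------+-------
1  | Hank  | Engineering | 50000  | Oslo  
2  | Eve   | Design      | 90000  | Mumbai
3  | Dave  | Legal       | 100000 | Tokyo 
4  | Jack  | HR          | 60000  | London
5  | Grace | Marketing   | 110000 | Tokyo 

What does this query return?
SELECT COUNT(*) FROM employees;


COUNT(*) counts all rows

5
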